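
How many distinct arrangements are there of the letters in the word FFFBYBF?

105

FFFBYBF has 7 letters with B appearing twice and F appearing 4 times.
Dividing 7! = 5040 by 4!·2! = 48 for the repeated letters gives 105.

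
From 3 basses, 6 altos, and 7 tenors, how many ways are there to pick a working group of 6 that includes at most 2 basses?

7722

Split by how many basses are chosen (0 through 2).
Sum: C(3,0)·C(13,6) + C(3,1)·C(13,5) + C(3,2)·C(13,4) = 1716 + 3861 + 2145 = 7722.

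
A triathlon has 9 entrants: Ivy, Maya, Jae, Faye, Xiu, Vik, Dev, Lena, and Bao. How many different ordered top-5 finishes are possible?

This is an ordered selection of 5 from 9: P(9,5).
That gives 9 × 8 × 7 × 6 × 5 = 15120.

15120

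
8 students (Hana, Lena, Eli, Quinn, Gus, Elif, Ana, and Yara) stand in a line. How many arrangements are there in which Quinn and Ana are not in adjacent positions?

30240

Of the 8! = 40320 arrangements, those with Quinn and Ana adjacent number 2 × 7! = 10080 (treat the pair as a block with 2 internal orders).
So 40320 − 10080 = 30240 arrangements keep them apart.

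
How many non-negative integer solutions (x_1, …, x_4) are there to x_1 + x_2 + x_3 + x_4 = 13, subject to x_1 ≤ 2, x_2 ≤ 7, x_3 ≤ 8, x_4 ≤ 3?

By stars and bars, unrestricted non-negative solutions to x_1+…+x_4 = 13 number C(13+3,3) = 560.
Subtract solutions that violate a single cap (substitute x_i' = x_i − (cap_i+1)): x_1 ≥ 3 gives C(13,3) = 286; x_2 ≥ 8 gives C(8,3) = 56; x_3 ≥ 9 gives C(7,3) = 35; x_4 ≥ 4 gives C(12,3) = 220. Together 597.
Add back pairs where two caps are both exceeded: 10 + 4 + 84 + 0 + 4 + 1 = 103.
By inclusion–exclusion the count is 560 − 597 + 103 = 66.

66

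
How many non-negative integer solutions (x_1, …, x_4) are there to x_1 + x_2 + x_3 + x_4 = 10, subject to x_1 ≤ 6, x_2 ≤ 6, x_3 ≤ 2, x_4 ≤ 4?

82

By stars and bars, unrestricted non-negative solutions to x_1+…+x_4 = 10 number C(10+3,3) = 286.
Subtract solutions that violate a single cap (substitute x_i' = x_i − (cap_i+1)): x_1 ≥ 7 gives C(6,3) = 20; x_2 ≥ 7 gives C(6,3) = 20; x_3 ≥ 3 gives C(10,3) = 120; x_4 ≥ 5 gives C(8,3) = 56. Together 216.
Add back pairs where two caps are both exceeded: 0 + 1 + 0 + 1 + 0 + 10 = 12.
By inclusion–exclusion the count is 286 − 216 + 12 = 82.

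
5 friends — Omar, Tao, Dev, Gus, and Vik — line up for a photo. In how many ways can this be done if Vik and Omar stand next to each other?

Place the 3 others and the Vik-Omar pair as 4 objects in a line; the pair has 2 internal arrangements.
So the count is 2·(4)! = 48.

48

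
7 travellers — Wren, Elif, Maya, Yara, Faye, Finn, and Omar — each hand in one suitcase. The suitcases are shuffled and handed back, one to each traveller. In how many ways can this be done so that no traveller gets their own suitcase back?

Count assignments avoiding every fixed point. For any j of the 7 travellers fixed to their own suitcase, the other 7−j can be arranged in (7−j)! ways.
By inclusion–exclusion this is Σ_{j=0}^{7} (−1)^j C(7,j)·(7−j)!.
Computing: 5040 − 5040 + 2520 − 840 + 210 − 42 + 7 − 1 = 1854.

1854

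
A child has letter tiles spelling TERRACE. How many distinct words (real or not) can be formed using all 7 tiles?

TERRACE has 7 letters with E appearing twice and R appearing twice.
Dividing 7! = 5040 by 2!·2! = 4 for the repeated letters gives 1260.

1260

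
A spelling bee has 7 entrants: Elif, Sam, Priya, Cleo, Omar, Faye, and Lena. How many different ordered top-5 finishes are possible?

There are 7 choices for 1st place, 6 for 2nd, and so on down to 3 for position 5.
That gives 7 × 6 × 5 × 4 × 3 = 2520.

2520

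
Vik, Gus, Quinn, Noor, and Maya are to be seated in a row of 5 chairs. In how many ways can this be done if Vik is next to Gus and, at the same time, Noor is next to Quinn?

Treat {Vik,Gus} as one block (2 orders) and {Noor,Quinn} as another (2 orders).
That leaves 3 units to arrange: 2 × 2 × 3! = 4 × 6 = 24.

24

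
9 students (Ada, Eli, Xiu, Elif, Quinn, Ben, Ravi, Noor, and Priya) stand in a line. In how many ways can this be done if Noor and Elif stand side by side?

80640

Glue Noor and Elif into one block (2 internal orders), leaving 8 units to arrange in a row.
That gives 2 × 8! = 2 × 40320 = 80640.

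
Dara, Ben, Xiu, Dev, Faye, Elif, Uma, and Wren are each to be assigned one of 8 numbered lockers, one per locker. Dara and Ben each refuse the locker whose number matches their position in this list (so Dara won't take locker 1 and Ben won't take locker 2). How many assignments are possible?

30960

Let Aᵢ (for i ∈ {1, 2}) be the placements that put person i in their forbidden locker. Any j of these fix j positions, leaving (8−j)! ways to fill the rest, and there are C(2,j) ways to pick which j.
By inclusion–exclusion, the number of valid placements is Σ_{j=0}^{2} (−1)^j C(2,j)·(8−j)!.
Computing: 40320 − 10080 + 720 = 30960.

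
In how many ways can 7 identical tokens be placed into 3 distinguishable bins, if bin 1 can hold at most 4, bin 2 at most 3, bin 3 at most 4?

14

Without the upper bounds there are C(9,2) = 36 ways to split 7 among 3 bins.
Subtract solutions that violate a single cap (substitute x_i' = x_i − (cap_i+1)): x_1 ≥ 5 gives C(4,2) = 6; x_2 ≥ 4 gives C(5,2) = 10; x_3 ≥ 5 gives C(4,2) = 6. Together 22.
No two caps can be exceeded simultaneously, so the pair terms are all 0.
By inclusion–exclusion the count is 36 − 22 + 0 = 14.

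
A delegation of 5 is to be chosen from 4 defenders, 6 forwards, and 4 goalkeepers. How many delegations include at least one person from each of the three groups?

With no constraint there are C(14,5) = 2002 possible selections.
Subtract selections that omit an entire group: no defenders → C(10,5) = 252; no forwards → C(8,5) = 56; no goalkeepers → C(10,5) = 252.
Add back selections omitting two groups (i.e. drawn from a single group): C(4,5) + C(6,5) + C(4,5) = 6.
By inclusion–exclusion: 2002 − 560 + 6 = 1448.

1448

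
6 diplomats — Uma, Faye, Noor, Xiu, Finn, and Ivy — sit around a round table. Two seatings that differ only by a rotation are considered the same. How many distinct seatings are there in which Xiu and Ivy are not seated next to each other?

72

Without the restriction there are (5)! = 120 seatings.
Seatings with Xiu beside Ivy: treat them as a block with 2 internal orders, giving 2 × (4)! = 48.
Subtracting, 120 − 48 = 72.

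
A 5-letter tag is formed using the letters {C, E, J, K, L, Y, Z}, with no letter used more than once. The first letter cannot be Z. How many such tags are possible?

The first letter has 7−1 = 6 choices (anything except Z).
The remaining 4 letters are filled from the other 6 symbols without repetition: 6 × 5 × 4 × 3 = 360.
Total: 6 × 360 = 2160.

2160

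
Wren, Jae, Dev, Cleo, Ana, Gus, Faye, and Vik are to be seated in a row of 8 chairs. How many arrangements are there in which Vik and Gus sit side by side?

10080

Treat {Vik, Gus} as a single unit. There are 7 units to order, and the pair itself can be ordered 2 ways.
So the count is 2·(7)! = 10080.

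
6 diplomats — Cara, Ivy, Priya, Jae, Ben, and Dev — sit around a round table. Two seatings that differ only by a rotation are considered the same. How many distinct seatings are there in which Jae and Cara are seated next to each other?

Glue Jae and Cara into a block (2 internal orders). Seating 5 units around a circle gives (4)! arrangements.
So 2 × (4)! = 2 × 24 = 48.

48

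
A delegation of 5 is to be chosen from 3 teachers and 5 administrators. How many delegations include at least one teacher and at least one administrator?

Unrestricted: C(8,5) = 56 ways to pick any 5 of the 8.
Subtract selections that omit an entire group: no teachers → C(5,5) = 1; no administrators → C(3,5) = 0.
Both groups omitted at once is impossible, so 56 − 1 = 55.

55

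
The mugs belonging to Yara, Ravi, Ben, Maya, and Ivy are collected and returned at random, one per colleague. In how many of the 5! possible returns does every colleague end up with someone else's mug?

44

Let Aᵢ be the assignments in which colleague i gets their own mug. We want the size of the complement of A₁∪…∪A_5.
By inclusion–exclusion this is Σ_{j=0}^{5} (−1)^j C(5,j)·(5−j)!.
Computing: 120 − 120 + 60 − 20 + 5 − 1 = 44.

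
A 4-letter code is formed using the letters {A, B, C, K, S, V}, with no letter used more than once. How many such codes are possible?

Choose and order 4 of the 6 symbols: the first letter has 6 options, the next 5, then 4, 3.
That product is 6 × 5 × 4 × 3 = 360.

360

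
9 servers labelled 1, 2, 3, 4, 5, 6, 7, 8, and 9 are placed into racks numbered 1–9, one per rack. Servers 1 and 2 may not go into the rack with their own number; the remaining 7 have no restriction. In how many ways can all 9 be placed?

Let Aᵢ (for i ∈ {1, 2}) be the placements that put server i in its forbidden rack. Any j of these fix j positions, leaving (9−j)! ways to fill the rest, and there are C(2,j) ways to pick which j.
By inclusion–exclusion, the number of valid placements is Σ_{j=0}^{2} (−1)^j C(2,j)·(9−j)!.
Computing: 362880 − 80640 + 5040 = 287280.

287280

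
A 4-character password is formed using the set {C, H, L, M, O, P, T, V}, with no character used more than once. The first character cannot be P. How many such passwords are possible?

1470

The first character has 8−1 = 7 choices (anything except P).
The remaining 3 characters are filled from the other 7 symbols without repetition: 7 × 6 × 5 = 210.
Total: 7 × 210 = 1470.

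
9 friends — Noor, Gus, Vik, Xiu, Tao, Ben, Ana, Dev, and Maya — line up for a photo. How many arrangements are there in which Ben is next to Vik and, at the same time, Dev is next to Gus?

Treat {Ben,Vik} as one block (2 orders) and {Dev,Gus} as another (2 orders).
That leaves 7 units to arrange: 2 × 2 × 7! = 4 × 5040 = 20160.

20160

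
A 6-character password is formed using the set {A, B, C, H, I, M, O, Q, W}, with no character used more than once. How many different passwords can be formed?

60480

Choose and order 6 of the 9 symbols: the first character has 9 options, the next 8, and so on down to 4.
9 × 8 × 7 × 6 × 5 × 4 = 60480.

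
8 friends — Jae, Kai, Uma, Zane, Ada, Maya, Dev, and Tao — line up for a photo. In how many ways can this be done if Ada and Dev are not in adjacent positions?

There are 8! = 40320 arrangements in all. If Ada and Dev are adjacent, merging them into one block gives 2·(7)! = 10080 arrangements.
Complementary counting: 40320 − 10080 = 30240.

30240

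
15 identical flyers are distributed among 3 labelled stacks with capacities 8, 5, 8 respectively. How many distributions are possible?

Ignoring the caps, the number of non-negative solutions to x_1+…+x_3 = 15 is C(17,2) = 136.
Subtract solutions that violate a single cap (substitute x_i' = x_i − (cap_i+1)): x_1 ≥ 9 gives C(8,2) = 28; x_2 ≥ 6 gives C(11,2) = 55; x_3 ≥ 9 gives C(8,2) = 28. Together 111.
Add back pairs where two caps are both exceeded: 1 + 0 + 1 = 2.
By inclusion–exclusion the count is 136 − 111 + 2 = 27.

27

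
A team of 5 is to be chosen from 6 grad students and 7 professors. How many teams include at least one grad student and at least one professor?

Total 5-person selections from all 13: C(13,5) = 1287.
Subtract selections that omit an entire group: no grad students → C(7,5) = 21; no professors → C(6,5) = 6.
Both groups omitted at once is impossible, so 1287 − 27 = 1260.

1260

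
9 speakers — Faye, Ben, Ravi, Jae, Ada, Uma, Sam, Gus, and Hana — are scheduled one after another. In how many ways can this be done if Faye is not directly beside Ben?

There are 9! = 362880 arrangements in all. If Faye and Ben are adjacent, merging them into one block gives 2·(8)! = 80640 arrangements.
Complementary counting: 362880 − 80640 = 282240.

282240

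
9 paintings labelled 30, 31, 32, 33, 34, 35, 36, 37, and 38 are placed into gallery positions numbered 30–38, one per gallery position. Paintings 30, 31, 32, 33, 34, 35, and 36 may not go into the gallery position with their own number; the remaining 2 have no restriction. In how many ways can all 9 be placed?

165016

Let Aᵢ (for 30 ≤ i ≤ 36) be the placements that put painting i in its forbidden gallery position. Any j of these fix j positions, leaving (9−j)! ways to fill the rest, and there are C(7,j) ways to pick which j.
By inclusion–exclusion, the number of valid placements is Σ_{j=0}^{7} (−1)^j C(7,j)·(9−j)!.
Computing: 362880 − 282240 + 105840 − 25200 + 4200 − 504 + 42 − 2 = 165016.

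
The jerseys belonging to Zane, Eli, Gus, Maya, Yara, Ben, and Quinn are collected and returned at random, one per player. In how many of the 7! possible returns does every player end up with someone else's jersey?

This is the derangement count D_7: permutations of 7 items with no fixed point.
By inclusion–exclusion this is Σ_{j=0}^{7} (−1)^j C(7,j)·(7−j)!.
Computing: 5040 − 5040 + 2520 − 840 + 210 − 42 + 7 − 1 = 1854.

1854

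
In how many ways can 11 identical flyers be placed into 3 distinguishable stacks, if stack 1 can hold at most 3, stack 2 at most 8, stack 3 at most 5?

18

Without the upper bounds there are C(13,2) = 78 ways to split 11 among 3 stacks.
Subtract solutions that violate a single cap (substitute x_i' = x_i − (cap_i+1)): x_1 ≥ 4 gives C(9,2) = 36; x_2 ≥ 9 gives C(4,2) = 6; x_3 ≥ 6 gives C(7,2) = 21. Together 63.
Add back pairs where two caps are both exceeded: 0 + 3 + 0 = 3.
By inclusion–exclusion the count is 78 − 63 + 3 = 18.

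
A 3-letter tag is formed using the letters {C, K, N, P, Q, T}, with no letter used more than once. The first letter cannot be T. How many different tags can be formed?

The first letter has 6−1 = 5 choices (anything except T).
The remaining 2 letters are filled from the other 5 symbols without repetition: 5 × 4 = 20.
Total: 5 × 20 = 100.

100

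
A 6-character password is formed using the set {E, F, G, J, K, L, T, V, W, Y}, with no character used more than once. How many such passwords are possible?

Choose and order 6 of the 10 symbols: the first character has 10 options, the next 9, and so on down to 5.
That product is 10 × 9 × 8 × 7 × 6 × 5 = 151200.

151200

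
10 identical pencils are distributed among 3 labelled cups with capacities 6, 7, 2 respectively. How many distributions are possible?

Ignoring the caps, the number of non-negative solutions to x_1+…+x_3 = 10 is C(12,2) = 66.
Subtract solutions that violate a single cap (substitute x_i' = x_i − (cap_i+1)): x_1 ≥ 7 gives C(5,2) = 10; x_2 ≥ 8 gives C(4,2) = 6; x_3 ≥ 3 gives C(9,2) = 36. Together 52.
Add back pairs where two caps are both exceeded: 0 + 1 + 0 = 1.
By inclusion–exclusion the count is 66 − 52 + 1 = 15.

15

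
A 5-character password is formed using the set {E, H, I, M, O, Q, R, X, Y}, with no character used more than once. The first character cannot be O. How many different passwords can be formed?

The first character has 9−1 = 8 choices (anything except O).
The remaining 4 characters are filled from the other 8 symbols without repetition: 8 × 7 × 6 × 5 = 1680.
Total: 8 × 1680 = 13440.

13440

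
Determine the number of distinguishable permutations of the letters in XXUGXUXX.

XXUGXUXX has 8 letters with U appearing twice and X appearing 5 times.
The number of distinct arrangements is 8!/(5!·2!) = 40320/240 = 168.

168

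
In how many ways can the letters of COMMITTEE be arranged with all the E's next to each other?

Treat the 2 copies of E as a single block. The multiset to arrange is then {EE, C, I, M, M, O, T, T}, 8 items in all.
That gives (8)!/(2!·2!) = 10080 arrangements.

10080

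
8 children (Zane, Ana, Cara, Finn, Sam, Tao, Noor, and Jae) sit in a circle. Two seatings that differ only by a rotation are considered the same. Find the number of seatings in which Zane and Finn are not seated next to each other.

All circular seatings of 8 people number (7)! = 5040.
Seatings with Zane beside Finn: treat them as a block with 2 internal orders, giving 2 × (6)! = 1440.
Subtracting, 5040 − 1440 = 3600.

3600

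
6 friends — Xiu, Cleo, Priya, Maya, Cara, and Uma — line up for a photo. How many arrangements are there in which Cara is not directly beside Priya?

480

Of the 6! = 720 arrangements, those with Cara and Priya adjacent number 2 × 5! = 240 (treat the pair as a block with 2 internal orders).
So 720 − 240 = 480 arrangements keep them apart.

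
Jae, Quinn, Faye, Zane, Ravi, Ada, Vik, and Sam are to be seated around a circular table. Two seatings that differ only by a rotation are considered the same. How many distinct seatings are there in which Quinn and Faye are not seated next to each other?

All circular seatings of 8 people number (7)! = 5040.
Those with Quinn next to Faye: fuse the pair into one unit and seat 7 units around a circle — 2·(6)! = 1440.
Subtracting, 5040 − 1440 = 3600.

3600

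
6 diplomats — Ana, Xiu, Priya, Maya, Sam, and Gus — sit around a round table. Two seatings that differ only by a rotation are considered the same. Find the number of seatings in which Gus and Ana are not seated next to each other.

72

Without the restriction there are (5)! = 120 seatings.
Those with Gus next to Ana: fuse the pair into one unit and seat 5 units around a circle — 2·(4)! = 48.
Subtracting, 120 − 48 = 72.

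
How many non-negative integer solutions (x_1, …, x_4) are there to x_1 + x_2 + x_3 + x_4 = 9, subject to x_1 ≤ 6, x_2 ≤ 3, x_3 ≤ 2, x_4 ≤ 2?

Ignoring the caps, the number of non-negative solutions to x_1+…+x_4 = 9 is C(12,3) = 220.
Subtract solutions that violate a single cap (substitute x_i' = x_i − (cap_i+1)): x_1 ≥ 7 gives C(5,3) = 10; x_2 ≥ 4 gives C(8,3) = 56; x_3 ≥ 3 gives C(9,3) = 84; x_4 ≥ 3 gives C(9,3) = 84. Together 234.
Add back pairs where two caps are both exceeded: 0 + 0 + 0 + 10 + 10 + 20 = 40.
By inclusion–exclusion the count is 220 − 234 + 40 = 26.

26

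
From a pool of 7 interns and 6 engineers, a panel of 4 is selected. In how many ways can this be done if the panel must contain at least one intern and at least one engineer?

665

Unrestricted: C(13,4) = 715 ways to pick any 4 of the 13.
Subtract selections that omit an entire group: no interns → C(6,4) = 15; no engineers → C(7,4) = 35.
Both groups omitted at once is impossible, so 715 − 50 = 665.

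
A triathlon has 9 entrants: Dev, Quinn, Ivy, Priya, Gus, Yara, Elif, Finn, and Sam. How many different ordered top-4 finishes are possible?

There are 9 choices for 1st place, 8 for 2nd, and so on down to 6 for position 4.
That gives 9 × 8 × 7 × 6 = 3024.

3024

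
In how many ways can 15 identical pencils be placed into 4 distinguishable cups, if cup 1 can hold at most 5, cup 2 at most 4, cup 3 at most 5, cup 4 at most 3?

10

Ignoring the caps, the number of non-negative solutions to x_1+…+x_4 = 15 is C(18,3) = 816.
Subtract solutions that violate a single cap (substitute x_i' = x_i − (cap_i+1)): x_1 ≥ 6 gives C(12,3) = 220; x_2 ≥ 5 gives C(13,3) = 286; x_3 ≥ 6 gives C(12,3) = 220; x_4 ≥ 4 gives C(14,3) = 364. Together 1090.
Add back pairs where two caps are both exceeded: 35 + 20 + 56 + 35 + 84 + 56 = 286.
Subtract triples: 0 + 1 + 0 + 1 = 2.
By inclusion–exclusion the count is 816 − 1090 + 286 − 2 = 10.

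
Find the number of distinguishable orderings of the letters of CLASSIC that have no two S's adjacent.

900

There are 7!/(2!·2!) = 1260 arrangements of CLASSIC in total.
If the two S's are adjacent, glue them into one block, leaving 6 items to arrange: (6)!/(2!) = 360 ways.
Hence 1260 − 360 = 900.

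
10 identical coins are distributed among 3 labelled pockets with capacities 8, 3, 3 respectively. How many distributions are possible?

13

Without the upper bounds there are C(12,2) = 66 ways to split 10 among 3 pockets.
Subtract solutions that violate a single cap (substitute x_i' = x_i − (cap_i+1)): x_1 ≥ 9 gives C(3,2) = 3; x_2 ≥ 4 gives C(8,2) = 28; x_3 ≥ 4 gives C(8,2) = 28. Together 59.
Add back pairs where two caps are both exceeded: 0 + 0 + 6 = 6.
By inclusion–exclusion the count is 66 − 59 + 6 = 13.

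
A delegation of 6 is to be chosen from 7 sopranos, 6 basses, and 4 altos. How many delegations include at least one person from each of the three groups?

With no constraint there are C(17,6) = 12376 possible selections.
Selections missing a whole group: no sopranos → C(10,6) = 210; no basses → C(11,6) = 462; no altos → C(13,6) = 1716.
Add back selections omitting two groups (i.e. drawn from a single group): C(7,6) + C(6,6) + C(4,6) = 8.
By inclusion–exclusion: 12376 − 2388 + 8 = 9996.

9996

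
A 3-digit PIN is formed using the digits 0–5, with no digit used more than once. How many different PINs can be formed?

With no repetition, fill the 3 digits in order: 6 choices, then 5, down to 4.
That product is 6 × 5 × 4 = 120.

120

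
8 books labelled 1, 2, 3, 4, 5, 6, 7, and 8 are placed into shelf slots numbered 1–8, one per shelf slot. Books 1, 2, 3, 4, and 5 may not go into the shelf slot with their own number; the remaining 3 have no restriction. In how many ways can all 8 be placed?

21234

Let Aᵢ (for 1 ≤ i ≤ 5) be the placements that put book i in its forbidden shelf slot. Any j of these fix j positions, leaving (8−j)! ways to fill the rest, and there are C(5,j) ways to pick which j.
By inclusion–exclusion, the number of valid placements is Σ_{j=0}^{5} (−1)^j C(5,j)·(8−j)!.
Computing: 40320 − 25200 + 7200 − 1200 + 120 − 6 = 21234.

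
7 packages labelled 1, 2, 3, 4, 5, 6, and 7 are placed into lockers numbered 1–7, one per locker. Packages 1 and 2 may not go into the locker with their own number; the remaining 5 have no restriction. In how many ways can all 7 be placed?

Let Aᵢ (for i ∈ {1, 2}) be the placements that put package i in its forbidden locker. Any j of these fix j positions, leaving (7−j)! ways to fill the rest, and there are C(2,j) ways to pick which j.
By inclusion–exclusion, the number of valid placements is Σ_{j=0}^{2} (−1)^j C(2,j)·(7−j)!.
Computing: 5040 − 1440 + 120 = 3720.

3720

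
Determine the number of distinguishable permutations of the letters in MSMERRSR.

The 8 letters of MSMERRSR have repeats: M appearing twice, R appearing 3 times, and S appearing twice.
Dividing 8! = 40320 by 3!·2!·2! = 24 for the repeated letters gives 1680.

1680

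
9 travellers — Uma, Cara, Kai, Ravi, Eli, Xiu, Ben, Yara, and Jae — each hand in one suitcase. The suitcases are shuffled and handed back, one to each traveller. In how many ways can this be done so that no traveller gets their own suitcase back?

133496

Count assignments avoiding every fixed point. For any j of the 9 travellers fixed to their own suitcase, the other 9−j can be arranged in (9−j)! ways.
By inclusion–exclusion this is Σ_{j=0}^{9} (−1)^j C(9,j)·(9−j)!.
Computing: 362880 − 362880 + 181440 − 60480 + 15120 − 3024 + 504 − 72 + 9 − 1 = 133496.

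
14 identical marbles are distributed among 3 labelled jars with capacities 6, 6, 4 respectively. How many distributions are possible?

6

Without the upper bounds there are C(16,2) = 120 ways to split 14 among 3 jars.
Subtract solutions that violate a single cap (substitute x_i' = x_i − (cap_i+1)): x_1 ≥ 7 gives C(9,2) = 36; x_2 ≥ 7 gives C(9,2) = 36; x_3 ≥ 5 gives C(11,2) = 55. Together 127.
Add back pairs where two caps are both exceeded: 1 + 6 + 6 = 13.
By inclusion–exclusion the count is 120 − 127 + 13 = 6.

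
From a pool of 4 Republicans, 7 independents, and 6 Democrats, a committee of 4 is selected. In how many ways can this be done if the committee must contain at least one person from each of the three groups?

1176

With no constraint there are C(17,4) = 2380 possible selections.
Subtract selections that omit an entire group: no Republicans → C(13,4) = 715; no independents → C(10,4) = 210; no Democrats → C(11,4) = 330.
Add back selections omitting two groups (i.e. drawn from a single group): C(4,4) + C(7,4) + C(6,4) = 51.
By inclusion–exclusion: 2380 − 1255 + 51 = 1176.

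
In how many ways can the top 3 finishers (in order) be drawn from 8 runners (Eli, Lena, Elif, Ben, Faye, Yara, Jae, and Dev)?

This is an ordered selection of 3 from 8: P(8,3).
That gives 8 × 7 × 6 = 336.

336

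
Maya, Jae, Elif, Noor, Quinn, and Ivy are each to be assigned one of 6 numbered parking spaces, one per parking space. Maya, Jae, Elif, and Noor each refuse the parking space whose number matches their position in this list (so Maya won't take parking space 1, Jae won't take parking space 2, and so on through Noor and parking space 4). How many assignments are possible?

Let Aᵢ (for 1 ≤ i ≤ 4) be the placements that put person i in their forbidden parking space. Any j of these fix j positions, leaving (6−j)! ways to fill the rest, and there are C(4,j) ways to pick which j.
By inclusion–exclusion, the number of valid placements is Σ_{j=0}^{4} (−1)^j C(4,j)·(6−j)!.
Computing: 720 − 480 + 144 − 24 + 2 = 362.

362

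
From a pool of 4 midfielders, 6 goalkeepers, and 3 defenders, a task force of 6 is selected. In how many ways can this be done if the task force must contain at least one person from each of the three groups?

1416

Unrestricted: C(13,6) = 1716 ways to pick any 6 of the 13.
Subtract selections that omit an entire group: no midfielders → C(9,6) = 84; no goalkeepers → C(7,6) = 7; no defenders → C(10,6) = 210.
Add back selections omitting two groups (i.e. drawn from a single group): C(4,6) + C(6,6) + C(3,6) = 1.
By inclusion–exclusion: 1716 − 301 + 1 = 1416.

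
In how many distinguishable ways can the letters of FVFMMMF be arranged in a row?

The 7 letters of FVFMMMF have repeats: F appearing 3 times and M appearing 3 times.
The number of distinct arrangements is 7!/(3!·3!) = 5040/36 = 140.

140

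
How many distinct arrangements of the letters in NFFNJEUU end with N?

With the last slot taken by N, it remains to arrange the other 7 letters (FFNJEUU).
Those 7 letters have F appearing twice and U appearing twice, giving (7)!/(2!·2!) = 1260.

1260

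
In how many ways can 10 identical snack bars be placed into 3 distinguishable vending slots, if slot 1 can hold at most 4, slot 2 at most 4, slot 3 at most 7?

19

By stars and bars, unrestricted non-negative solutions to x_1+…+x_3 = 10 number C(10+2,2) = 66.
Subtract solutions that violate a single cap (substitute x_i' = x_i − (cap_i+1)): x_1 ≥ 5 gives C(7,2) = 21; x_2 ≥ 5 gives C(7,2) = 21; x_3 ≥ 8 gives C(4,2) = 6. Together 48.
Add back pairs where two caps are both exceeded: 1 + 0 + 0 = 1.
By inclusion–exclusion the count is 66 − 48 + 1 = 19.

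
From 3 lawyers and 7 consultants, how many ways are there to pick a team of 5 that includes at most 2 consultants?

21

Split by how many consultants are chosen (0 through 2).
Sum: C(7,0)·C(3,5) + C(7,1)·C(3,4) + C(7,2)·C(3,3) = 0 + 0 + 21 = 21.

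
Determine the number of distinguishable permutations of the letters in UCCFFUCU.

560

The 8 letters of UCCFFUCU have repeats: C appearing 3 times, F appearing twice, and U appearing 3 times.
The number of distinct arrangements is 8!/(3!·3!·2!) = 40320/72 = 560.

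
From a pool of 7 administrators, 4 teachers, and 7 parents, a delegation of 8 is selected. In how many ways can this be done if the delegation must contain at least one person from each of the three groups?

40425

With no constraint there are C(18,8) = 43758 possible selections.
Subtract selections that omit an entire group: no administrators → C(11,8) = 165; no teachers → C(14,8) = 3003; no parents → C(11,8) = 165.
Add back selections omitting two groups (i.e. drawn from a single group): C(7,8) + C(4,8) + C(7,8) = 0.
By inclusion–exclusion: 43758 − 3333 + 0 = 40425.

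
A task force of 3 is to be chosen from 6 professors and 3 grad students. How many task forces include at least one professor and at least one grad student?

With no constraint there are C(9,3) = 84 possible selections.
Subtract selections that omit an entire group: no professors → C(3,3) = 1; no grad students → C(6,3) = 20.
Both groups omitted at once is impossible, so 84 − 21 = 63.

63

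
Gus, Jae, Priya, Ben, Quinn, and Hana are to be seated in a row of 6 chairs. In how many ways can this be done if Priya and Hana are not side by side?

480

There are 6! = 720 arrangements in all. If Priya and Hana are adjacent, merging them into one block gives 2·(5)! = 240 arrangements.
Complementary counting: 720 − 240 = 480.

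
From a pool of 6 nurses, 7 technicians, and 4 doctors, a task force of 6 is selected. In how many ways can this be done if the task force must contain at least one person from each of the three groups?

9996

With no constraint there are C(17,6) = 12376 possible selections.
Selections missing a whole group: no nurses → C(11,6) = 462; no technicians → C(10,6) = 210; no doctors → C(13,6) = 1716.
Add back selections omitting two groups (i.e. drawn from a single group): C(6,6) + C(7,6) + C(4,6) = 8.
By inclusion–exclusion: 12376 − 2388 + 8 = 9996.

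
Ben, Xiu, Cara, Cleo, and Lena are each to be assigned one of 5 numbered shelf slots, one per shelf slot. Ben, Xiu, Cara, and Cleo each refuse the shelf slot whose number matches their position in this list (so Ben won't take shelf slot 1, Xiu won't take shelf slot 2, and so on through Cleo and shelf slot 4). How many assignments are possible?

Let Aᵢ (for 1 ≤ i ≤ 4) be the placements that put person i in their forbidden shelf slot. Any j of these fix j positions, leaving (5−j)! ways to fill the rest, and there are C(4,j) ways to pick which j.
By inclusion–exclusion, the number of valid placements is Σ_{j=0}^{4} (−1)^j C(4,j)·(5−j)!.
Computing: 120 − 96 + 36 − 8 + 1 = 53.

53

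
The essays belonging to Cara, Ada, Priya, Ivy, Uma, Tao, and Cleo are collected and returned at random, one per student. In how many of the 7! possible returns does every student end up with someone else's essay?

1854

Count assignments avoiding every fixed point. For any j of the 7 students fixed to their own essay, the other 7−j can be arranged in (7−j)! ways.
By inclusion–exclusion this is Σ_{j=0}^{7} (−1)^j C(7,j)·(7−j)!.
Computing: 5040 − 5040 + 2520 − 840 + 210 − 42 + 7 − 1 = 1854.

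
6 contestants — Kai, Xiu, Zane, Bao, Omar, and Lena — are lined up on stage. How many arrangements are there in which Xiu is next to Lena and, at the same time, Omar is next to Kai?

96

Treat {Xiu,Lena} as one block (2 orders) and {Omar,Kai} as another (2 orders).
That leaves 4 units to arrange: 2 × 2 × 4! = 4 × 24 = 96.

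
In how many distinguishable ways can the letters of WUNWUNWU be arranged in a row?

560

Letter multiplicities in WUNWUNWU: N×2, U×3, W×3.
So there are 8! / (3!·3!·2!) = 560 distinguishable arrangements.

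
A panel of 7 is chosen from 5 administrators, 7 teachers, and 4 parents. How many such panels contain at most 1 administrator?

Split by how many administrators are chosen (0 through 1).
Sum: C(5,0)·C(11,7) + C(5,1)·C(11,6) = 330 + 2310 = 2640.

2640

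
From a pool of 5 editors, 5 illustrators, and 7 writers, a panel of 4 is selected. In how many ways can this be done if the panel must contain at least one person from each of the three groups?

1225

Unrestricted: C(17,4) = 2380 ways to pick any 4 of the 17.
Selections missing a whole group: no editors → C(12,4) = 495; no illustrators → C(12,4) = 495; no writers → C(10,4) = 210.
Add back selections omitting two groups (i.e. drawn from a single group): C(5,4) + C(5,4) + C(7,4) = 45.
By inclusion–exclusion: 2380 − 1200 + 45 = 1225.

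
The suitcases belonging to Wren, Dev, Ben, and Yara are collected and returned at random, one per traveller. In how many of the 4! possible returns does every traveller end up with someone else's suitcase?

9

This is the derangement count D_4: permutations of 4 items with no fixed point.
By inclusion–exclusion this is Σ_{j=0}^{4} (−1)^j C(4,j)·(4−j)!.
Computing: 24 − 24 + 12 − 4 + 1 = 9.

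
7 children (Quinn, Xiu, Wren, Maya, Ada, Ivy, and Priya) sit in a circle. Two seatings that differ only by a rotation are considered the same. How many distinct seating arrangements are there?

720

Around a circle, 7 distinct people have 7!/7 = (6)! = 720 rotationally distinct seatings.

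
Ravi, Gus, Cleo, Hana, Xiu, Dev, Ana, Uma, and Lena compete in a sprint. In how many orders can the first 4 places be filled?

3024

There are 9 choices for 1st place, 8 for 2nd, and so on down to 6 for position 4.
That gives 9 × 8 × 7 × 6 = 3024.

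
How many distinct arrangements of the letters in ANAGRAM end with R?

With the last slot taken by R, it remains to arrange the other 6 letters (ANAGAM).
Those 6 letters have A appearing 3 times, giving (6)!/(3!) = 120.

120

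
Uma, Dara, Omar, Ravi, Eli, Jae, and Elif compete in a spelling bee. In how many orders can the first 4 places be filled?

This is an ordered selection of 4 from 7: P(7,4).
That gives 7 × 6 × 5 × 4 = 840.

840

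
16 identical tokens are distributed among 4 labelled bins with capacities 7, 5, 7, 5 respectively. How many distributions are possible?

Without the upper bounds there are C(19,3) = 969 ways to split 16 among 4 bins.
Subtract solutions that violate a single cap (substitute x_i' = x_i − (cap_i+1)): x_1 ≥ 8 gives C(11,3) = 165; x_2 ≥ 6 gives C(13,3) = 286; x_3 ≥ 8 gives C(11,3) = 165; x_4 ≥ 6 gives C(13,3) = 286. Together 902.
Add back pairs where two caps are both exceeded: 10 + 1 + 10 + 10 + 35 + 10 = 76.
By inclusion–exclusion the count is 969 − 902 + 76 = 143.

143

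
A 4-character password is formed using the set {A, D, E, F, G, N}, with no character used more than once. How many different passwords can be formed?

Choose and order 4 of the 6 symbols: the first character has 6 options, the next 5, then 4, 3.
6 × 5 × 4 × 3 = 360.

360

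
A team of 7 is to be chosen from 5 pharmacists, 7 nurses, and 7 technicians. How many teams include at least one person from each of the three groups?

Total 7-person selections from all 19: C(19,7) = 50388.
Selections missing a whole group: no pharmacists → C(14,7) = 3432; no nurses → C(12,7) = 792; no technicians → C(12,7) = 792.
Add back selections omitting two groups (i.e. drawn from a single group): C(5,7) + C(7,7) + C(7,7) = 2.
By inclusion–exclusion: 50388 − 5016 + 2 = 45374.

45374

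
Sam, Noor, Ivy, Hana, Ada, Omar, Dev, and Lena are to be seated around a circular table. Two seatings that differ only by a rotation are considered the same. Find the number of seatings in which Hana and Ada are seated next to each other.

Treat {Hana, Ada} as one unit (2 internal orders) and seat the resulting 7 units around the table: (6)! circular arrangements.
So 2 × (6)! = 2 × 720 = 1440.

1440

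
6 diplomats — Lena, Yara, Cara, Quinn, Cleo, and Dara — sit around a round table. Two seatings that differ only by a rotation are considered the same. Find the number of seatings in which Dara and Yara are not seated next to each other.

72

All circular seatings of 6 people number (5)! = 120.
Seatings with Dara beside Yara: treat them as a block with 2 internal orders, giving 2 × (4)! = 48.
Subtracting, 120 − 48 = 72.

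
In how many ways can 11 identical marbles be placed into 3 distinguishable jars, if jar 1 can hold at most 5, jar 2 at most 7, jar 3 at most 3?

14

Without the upper bounds there are C(13,2) = 78 ways to split 11 among 3 jars.
Subtract solutions that violate a single cap (substitute x_i' = x_i − (cap_i+1)): x_1 ≥ 6 gives C(7,2) = 21; x_2 ≥ 8 gives C(5,2) = 10; x_3 ≥ 4 gives C(9,2) = 36. Together 67.
Add back pairs where two caps are both exceeded: 0 + 3 + 0 = 3.
By inclusion–exclusion the count is 78 − 67 + 3 = 14.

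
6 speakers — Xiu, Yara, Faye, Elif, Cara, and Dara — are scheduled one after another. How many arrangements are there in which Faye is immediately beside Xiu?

240

Glue Faye and Xiu into one block (2 internal orders), leaving 5 units to arrange in a row.
So the count is 2·(5)! = 240.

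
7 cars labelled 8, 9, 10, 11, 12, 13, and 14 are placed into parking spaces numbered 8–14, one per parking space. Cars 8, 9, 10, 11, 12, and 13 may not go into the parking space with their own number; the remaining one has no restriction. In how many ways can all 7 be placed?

2119

Let Aᵢ (for 8 ≤ i ≤ 13) be the placements that put car i in its forbidden parking space. Any j of these fix j positions, leaving (7−j)! ways to fill the rest, and there are C(6,j) ways to pick which j.
By inclusion–exclusion, the number of valid placements is Σ_{j=0}^{6} (−1)^j C(6,j)·(7−j)!.
Computing: 5040 − 4320 + 1800 − 480 + 90 − 12 + 1 = 2119.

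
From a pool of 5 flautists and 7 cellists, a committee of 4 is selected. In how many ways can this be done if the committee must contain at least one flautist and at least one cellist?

With no constraint there are C(12,4) = 495 possible selections.
Selections missing a whole group: no flautists → C(7,4) = 35; no cellists → C(5,4) = 5.
Both groups omitted at once is impossible, so 495 − 40 = 455.

455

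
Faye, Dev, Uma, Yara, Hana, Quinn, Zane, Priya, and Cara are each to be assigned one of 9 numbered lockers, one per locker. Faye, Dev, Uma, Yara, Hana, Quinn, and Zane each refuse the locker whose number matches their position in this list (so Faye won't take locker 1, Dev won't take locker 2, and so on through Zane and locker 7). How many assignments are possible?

Let Aᵢ (for 1 ≤ i ≤ 7) be the placements that put person i in their forbidden locker. Any j of these fix j positions, leaving (9−j)! ways to fill the rest, and there are C(7,j) ways to pick which j.
By inclusion–exclusion, the number of valid placements is Σ_{j=0}^{7} (−1)^j C(7,j)·(9−j)!.
Computing: 362880 − 282240 + 105840 − 25200 + 4200 − 504 + 42 − 2 = 165016.

165016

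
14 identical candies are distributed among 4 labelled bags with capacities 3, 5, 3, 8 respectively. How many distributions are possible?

48

By stars and bars, unrestricted non-negative solutions to x_1+…+x_4 = 14 number C(14+3,3) = 680.
Subtract solutions that violate a single cap (substitute x_i' = x_i − (cap_i+1)): x_1 ≥ 4 gives C(13,3) = 286; x_2 ≥ 6 gives C(11,3) = 165; x_3 ≥ 4 gives C(13,3) = 286; x_4 ≥ 9 gives C(8,3) = 56. Together 793.
Add back pairs where two caps are both exceeded: 35 + 84 + 4 + 35 + 0 + 4 = 162.
Subtract triples: 1 + 0 + 0 + 0 = 1.
By inclusion–exclusion the count is 680 − 793 + 162 − 1 = 48.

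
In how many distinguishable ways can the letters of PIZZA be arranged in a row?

60

PIZZA has 5 letters with Z appearing twice.
The number of distinct arrangements is 5!/(2!) = 120/2 = 60.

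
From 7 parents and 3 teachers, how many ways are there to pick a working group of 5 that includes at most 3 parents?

126

Split by how many parents are chosen (0 through 3).
Sum: C(7,0)·C(3,5) + C(7,1)·C(3,4) + C(7,2)·C(3,3) + C(7,3)·C(3,2) = 0 + 0 + 21 + 105 = 126.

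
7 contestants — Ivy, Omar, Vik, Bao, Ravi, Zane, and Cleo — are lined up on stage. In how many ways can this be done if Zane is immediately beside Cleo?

1440

Glue Zane and Cleo into one block (2 internal orders), leaving 6 units to arrange in a row.
That gives 2 × 6! = 2 × 720 = 1440.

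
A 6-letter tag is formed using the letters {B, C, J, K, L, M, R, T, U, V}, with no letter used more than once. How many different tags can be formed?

With no repetition, fill the 6 letters in order: 10 choices, then 9, down to 5.
10 × 9 × 8 × 7 × 6 × 5 = 151200.

151200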